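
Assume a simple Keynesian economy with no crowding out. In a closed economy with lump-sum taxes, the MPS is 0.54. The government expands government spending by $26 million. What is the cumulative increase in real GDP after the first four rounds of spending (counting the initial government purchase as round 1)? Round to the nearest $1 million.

$46 million

MPC = 1 − MPS = 1 − 0.54 = 0.46.
Round 1 adds ΔG = $26 million; each later round is MPC = 0.46 times the previous.
After 4 rounds: 26 + 11.96 + 5.5016 + 2.530736 = ΔG·(1 − c^4)/(1 − c) = 26 × (1 − 0.04477456)/0.54 ≈ $46 million.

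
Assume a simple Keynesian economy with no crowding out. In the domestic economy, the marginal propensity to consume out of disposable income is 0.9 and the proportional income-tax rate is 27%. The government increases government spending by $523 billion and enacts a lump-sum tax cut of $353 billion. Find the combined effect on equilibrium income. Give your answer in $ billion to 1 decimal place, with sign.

Expenditure multiplier = 1/(1 − c(1−t)) = 1/(1 − 0.9×0.73) = 1/0.343 ≈ 2.915.
ΔG contributes k·ΔG = (+$523 billion) / 0.343 ≈ +$1,524.8 billion.
ΔT of −$353 billion changes first-round spending by −c·ΔT = +$317.7 billion, contributing k·(−c·ΔT) = (+$317.7 billion) / 0.343 ≈ +$926.2 billion.
Net ΔY = k(ΔG − c·ΔT) = (+$840.7 billion) / 0.343 ≈ +$2,451 billion.

+$2,451.0 billion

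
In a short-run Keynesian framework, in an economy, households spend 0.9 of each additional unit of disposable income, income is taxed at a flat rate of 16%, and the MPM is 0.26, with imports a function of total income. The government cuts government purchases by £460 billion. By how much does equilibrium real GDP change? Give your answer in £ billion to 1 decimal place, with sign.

−£912.7 billion

Government-spending multiplier = 1/(1 − c(1−t) + m) = 1/(1 − 0.9×0.84 + 0.26) = 1/0.504 ≈ 1.984.
ΔY = k × ΔG = (−£460 billion) / 0.504 ≈ −£912.7 billion.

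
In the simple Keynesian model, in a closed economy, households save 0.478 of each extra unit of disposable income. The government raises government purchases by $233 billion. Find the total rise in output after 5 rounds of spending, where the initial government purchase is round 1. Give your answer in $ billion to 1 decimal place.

MPC = 1 − MPS = 1 − 0.478 = 0.522.
Round 1 adds ΔG = $233 billion; each later round is MPC = 0.522 times the previous.
After 5 rounds: 233 + 121.626 + 63.488772 + 33.141138984 + 17.299674549648 = ΔG·(1 − c^5)/(1 − c) = 233 × (1 − 0.038757210793632)/0.478 ≈ $468.6 billion.

$468.6 billion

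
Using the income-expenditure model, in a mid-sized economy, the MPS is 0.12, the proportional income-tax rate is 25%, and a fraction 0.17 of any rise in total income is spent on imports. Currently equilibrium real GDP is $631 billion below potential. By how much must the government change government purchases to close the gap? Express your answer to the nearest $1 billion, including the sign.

MPC = 1 − MPS = 1 − 0.12 = 0.88.
Spending multiplier = 1/(1 − c(1−t) + m) = 1/(1 − 0.88×0.75 + 0.17) = 1/0.51 ≈ 1.961.
Need ΔY = +$631 billion, so ΔG = ΔY/k = (+$631 billion) × 0.51 ≈ +$322 billion.
The government should increase government purchases by $322 billion.

+$322 billion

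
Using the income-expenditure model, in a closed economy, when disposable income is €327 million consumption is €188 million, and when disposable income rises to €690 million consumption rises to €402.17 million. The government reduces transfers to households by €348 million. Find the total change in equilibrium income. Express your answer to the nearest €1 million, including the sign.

MPC = ΔC/ΔYd = (402.17 − 188)/(690 − 327) = 214.17/363 = 0.59.
The transfer change shifts disposable income by −€348 million, so first-round consumption changes by c·ΔTR = 0.59 × (−€348 million) = −€205.32 million.
Expenditure multiplier = 1/(1 − MPC) = 1/(1 − 0.59) = 1/0.41 ≈ 2.439.
The transfer multiplier is c × k ≈ 1.439, so ΔY = k × (c·ΔTR) = (−€205.32 million) / 0.41 ≈ −€501 million.

−€501 million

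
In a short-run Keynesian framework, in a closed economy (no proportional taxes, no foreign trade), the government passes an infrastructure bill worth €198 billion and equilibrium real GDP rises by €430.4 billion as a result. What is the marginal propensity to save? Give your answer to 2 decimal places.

Implied spending multiplier k = ΔY/ΔG = 430.4/198 ≈ 2.1737.
Since k = 1/(1 − MPC), MPC = 1 − 1/k = 1 − ΔG/ΔY = 1 − 198/430.4 ≈ 0.54.
MPS = 1 − MPC = 0.46.

0.46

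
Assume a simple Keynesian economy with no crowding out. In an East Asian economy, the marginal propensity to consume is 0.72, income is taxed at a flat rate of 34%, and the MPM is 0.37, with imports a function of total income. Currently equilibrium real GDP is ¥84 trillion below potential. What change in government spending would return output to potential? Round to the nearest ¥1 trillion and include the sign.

+¥75 trillion

Spending multiplier = 1/(1 − c(1−t) + m) = 1/(1 − 0.72×0.66 + 0.37) = 1/0.8948 ≈ 1.118.
Need ΔY = +¥84 trillion, so ΔG = ΔY/k = (+¥84 trillion) × 0.8948 ≈ +¥75 trillion.
The government should increase government spending by ¥75 trillion.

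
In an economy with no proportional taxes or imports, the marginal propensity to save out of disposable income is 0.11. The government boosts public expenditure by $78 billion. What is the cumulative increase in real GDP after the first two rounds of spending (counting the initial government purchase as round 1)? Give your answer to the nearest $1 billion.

$147 billion

MPC = 1 − MPS = 1 − 0.11 = 0.89.
Round 1 adds ΔG = $78 billion; each later round is MPC = 0.89 times the previous.
After 2 rounds: 78 + 69.42 = ΔG·(1 − c^2)/(1 − c) = 78 × (1 − 0.7921)/0.11 ≈ $147 billion.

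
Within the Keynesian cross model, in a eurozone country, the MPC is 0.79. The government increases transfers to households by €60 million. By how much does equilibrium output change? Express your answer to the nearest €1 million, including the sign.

+€226 million

The transfer change shifts disposable income by +€60 million, so first-round consumption changes by c·ΔTR = 0.79 × (+€60 million) = +€47.4 million.
Expenditure multiplier = 1/(1 − MPC) = 1/(1 − 0.79) = 1/0.21 ≈ 4.762.
The transfer multiplier is c × k ≈ 3.762, so ΔY = k × (c·ΔTR) = (+€47.4 million) / 0.21 ≈ +€226 million.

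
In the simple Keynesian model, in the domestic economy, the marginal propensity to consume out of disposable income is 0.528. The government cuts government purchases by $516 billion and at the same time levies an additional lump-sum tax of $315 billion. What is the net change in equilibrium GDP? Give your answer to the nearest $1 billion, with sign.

Expenditure multiplier = 1/(1 − MPC) = 1/(1 − 0.528) = 1/0.472 ≈ 2.119.
ΔG contributes k·ΔG = (−$516 billion) / 0.472 ≈ −$1,093.2 billion.
ΔT of +$315 billion changes first-round spending by −c·ΔT = −$166.32 billion, contributing k·(−c·ΔT) = (−$166.32 billion) / 0.472 ≈ −$352.4 billion.
Net ΔY = k(ΔG − c·ΔT) = (−$682.32 billion) / 0.472 ≈ −$1,446 billion.

−$1,446 billion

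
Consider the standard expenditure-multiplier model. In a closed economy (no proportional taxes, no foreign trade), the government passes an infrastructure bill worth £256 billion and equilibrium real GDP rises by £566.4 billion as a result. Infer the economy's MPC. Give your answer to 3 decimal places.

0.548

Implied spending multiplier k = ΔY/ΔG = 566.4/256 = 2.2125.
Since k = 1/(1 − MPC), MPC = 1 − 1/k = 1 − ΔG/ΔY = 1 − 256/566.4 ≈ 0.548.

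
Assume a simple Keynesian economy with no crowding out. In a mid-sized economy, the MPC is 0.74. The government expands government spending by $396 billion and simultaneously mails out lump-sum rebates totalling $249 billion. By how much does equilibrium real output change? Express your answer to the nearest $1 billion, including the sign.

+$2,232 billion

Expenditure multiplier = 1/(1 − MPC) = 1/(1 − 0.74) = 1/0.26 ≈ 3.846.
ΔG contributes k·ΔG = (+$396 billion) / 0.26 ≈ +$1,523.1 billion.
ΔT of −$249 billion changes first-round spending by −c·ΔT = +$184.26 billion, contributing k·(−c·ΔT) = (+$184.26 billion) / 0.26 ≈ +$708.7 billion.
Net ΔY = k(ΔG − c·ΔT) = (+$580.26 billion) / 0.26 ≈ +$2,232 billion.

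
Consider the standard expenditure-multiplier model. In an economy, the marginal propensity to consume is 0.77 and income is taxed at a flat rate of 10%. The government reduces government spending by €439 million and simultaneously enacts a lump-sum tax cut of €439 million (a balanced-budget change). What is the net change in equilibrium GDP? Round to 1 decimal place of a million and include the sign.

Expenditure multiplier = 1/(1 − c(1−t)) = 1/(1 − 0.77×0.9) = 1/0.307 ≈ 3.257.
ΔG contributes k·ΔG = (−€439 million) / 0.307 ≈ −€1,430 million.
ΔT of −€439 million changes first-round spending by −c·ΔT = +€338.03 million, contributing k·(−c·ΔT) = (+€338.03 million) / 0.307 ≈ +€1,101.1 million.
Net ΔY = k(ΔG − c·ΔT) = (−€100.97 million) / 0.307 ≈ −€328.9 million.

−€328.9 million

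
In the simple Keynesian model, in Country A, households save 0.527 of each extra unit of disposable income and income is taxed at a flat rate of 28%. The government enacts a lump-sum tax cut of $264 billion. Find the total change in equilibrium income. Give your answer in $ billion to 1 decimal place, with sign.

+$189.4 billion

MPC = 1 − MPS = 1 − 0.527 = 0.473.
A lump-sum tax change of −$264 billion shifts disposable income by +$264 billion; first-round consumption changes by −c × ΔT = −0.473 × (−$264 billion) = +$124.872 billion.
Expenditure multiplier = 1/(1 − c(1−t)) = 1/(1 − 0.473×0.72) = 1/0.65944 ≈ 1.516.
The tax multiplier is −c × k ≈ −0.717, so ΔY = k × (−c·ΔT) = (+$124.872 billion) / 0.65944 ≈ +$189.4 billion.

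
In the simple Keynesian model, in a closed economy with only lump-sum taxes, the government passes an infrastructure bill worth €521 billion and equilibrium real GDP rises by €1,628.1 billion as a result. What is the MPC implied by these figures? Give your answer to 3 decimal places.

Implied spending multiplier k = ΔY/ΔG = 1,628.1/521 ≈ 3.125.
Since k = 1/(1 − MPC), MPC = 1 − 1/k = 1 − ΔG/ΔY = 1 − 521/1,628.1 ≈ 0.680.

0.680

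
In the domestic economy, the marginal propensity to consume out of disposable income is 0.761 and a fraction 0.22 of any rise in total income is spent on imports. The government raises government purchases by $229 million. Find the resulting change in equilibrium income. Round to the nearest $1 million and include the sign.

+$499 million

Spending multiplier = 1/(1 − c + m) = 1/(1 − 0.761 + 0.22) = 1/0.459 ≈ 2.179.
ΔY = k × ΔG = (+$229 million) / 0.459 ≈ +$499 million.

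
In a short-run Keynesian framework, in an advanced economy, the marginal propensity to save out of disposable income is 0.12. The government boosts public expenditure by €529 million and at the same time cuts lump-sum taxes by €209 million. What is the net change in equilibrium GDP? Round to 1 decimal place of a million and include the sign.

MPC = 1 − MPS = 1 − 0.12 = 0.88.
Expenditure multiplier = 1/(1 − MPC) = 1/(1 − 0.88) = 1/0.12 ≈ 8.333.
ΔG contributes k·ΔG = (+€529 million) / 0.12 ≈ +€4,408.3 million.
ΔT of −€209 million changes first-round spending by −c·ΔT = +€183.92 million, contributing k·(−c·ΔT) = (+€183.92 million) / 0.12 ≈ +€1,532.7 million.
Net ΔY = k(ΔG − c·ΔT) = (+€712.92 million) / 0.12 = +€5,941 million.

+€5,941.0 million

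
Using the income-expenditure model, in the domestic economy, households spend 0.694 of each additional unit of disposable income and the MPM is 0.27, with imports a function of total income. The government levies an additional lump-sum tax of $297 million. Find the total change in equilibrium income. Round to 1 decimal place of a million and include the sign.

A lump-sum tax change of +$297 million shifts disposable income by −$297 million; first-round consumption changes by −c × ΔT = −0.694 × (+$297 million) = −$206.118 million.
Expenditure multiplier = 1/(1 − c + m) = 1/(1 − 0.694 + 0.27) = 1/0.576 ≈ 1.736.
The tax multiplier is −c × k ≈ −1.205, so ΔY = k × (−c·ΔT) = (−$206.118 million) / 0.576 ≈ −$357.8 million.

−$357.8 million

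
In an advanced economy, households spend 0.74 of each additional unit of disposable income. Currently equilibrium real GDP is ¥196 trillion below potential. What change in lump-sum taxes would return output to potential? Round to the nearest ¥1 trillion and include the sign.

−¥69 trillion

Spending multiplier = 1/(1 − MPC) = 1/(1 − 0.74) = 1/0.26 ≈ 3.846.
Tax multiplier = −c·k = −0.74/0.26 ≈ −2.846. Need ΔY = +¥196 trillion, so ΔT = ΔY/(−c·k) = −(+¥196 trillion) × 0.26 / 0.74 ≈ −¥69 trillion.
The government should cut lump-sum taxes by ¥69 trillion.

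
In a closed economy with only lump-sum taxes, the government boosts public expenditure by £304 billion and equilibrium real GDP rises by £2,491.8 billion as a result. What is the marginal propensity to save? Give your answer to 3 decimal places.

0.122

Implied spending multiplier k = ΔY/ΔG = 2,491.8/304 ≈ 8.1967.
Since k = 1/(1 − MPC), MPC = 1 − 1/k = 1 − ΔG/ΔY = 1 − 304/2,491.8 ≈ 0.878.
MPS = 1 − MPC = 0.122.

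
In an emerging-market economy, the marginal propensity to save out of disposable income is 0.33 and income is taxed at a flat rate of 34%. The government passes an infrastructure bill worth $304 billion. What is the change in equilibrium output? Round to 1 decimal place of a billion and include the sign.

+$545.0 billion

MPC = 1 − MPS = 1 − 0.33 = 0.67.
Government-spending multiplier = 1/(1 − c(1−t)) = 1/(1 − 0.67×0.66) = 1/0.5578 ≈ 1.793.
ΔY = k × ΔG = (+$304 billion) / 0.5578 ≈ +$545 billion.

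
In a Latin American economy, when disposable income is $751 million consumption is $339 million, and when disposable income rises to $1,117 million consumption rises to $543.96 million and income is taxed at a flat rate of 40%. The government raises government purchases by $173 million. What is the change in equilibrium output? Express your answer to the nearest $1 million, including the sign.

+$261 million

MPC = ΔC/ΔYd = (543.96 − 339)/(1,117 − 751) = 204.96/366 = 0.56.
Spending multiplier = 1/(1 − c(1−t)) = 1/(1 − 0.56×0.6) = 1/0.664 ≈ 1.506.
ΔY = k × ΔG = (+$173 million) / 0.664 ≈ +$261 million.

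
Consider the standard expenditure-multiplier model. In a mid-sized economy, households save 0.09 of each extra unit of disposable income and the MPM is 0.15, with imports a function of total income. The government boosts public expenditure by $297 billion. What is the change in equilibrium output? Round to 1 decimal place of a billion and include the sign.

+$1,237.5 billion

MPC = 1 − MPS = 1 − 0.09 = 0.91.
Spending multiplier = 1/(1 − c + m) = 1/(1 − 0.91 + 0.15) = 1/0.24 ≈ 4.167.
ΔY = k × ΔG = (+$297 billion) / 0.24 = +$1,237.5 billion.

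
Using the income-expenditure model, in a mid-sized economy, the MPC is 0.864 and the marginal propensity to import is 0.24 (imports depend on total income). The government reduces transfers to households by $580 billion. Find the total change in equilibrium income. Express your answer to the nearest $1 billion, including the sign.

−$1,333 billion

The transfer change shifts disposable income by −$580 billion, so first-round consumption changes by c·ΔTR = 0.864 × (−$580 billion) = −$501.12 billion.
Expenditure multiplier = 1/(1 − c + m) = 1/(1 − 0.864 + 0.24) = 1/0.376 ≈ 2.66.
The transfer multiplier is c × k ≈ 2.298, so ΔY = k × (c·ΔTR) = (−$501.12 billion) / 0.376 ≈ −$1,333 billion.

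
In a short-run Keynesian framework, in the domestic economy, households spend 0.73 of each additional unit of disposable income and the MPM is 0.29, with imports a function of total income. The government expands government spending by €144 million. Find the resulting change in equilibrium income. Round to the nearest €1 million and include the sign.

Expenditure multiplier = 1/(1 − c + m) = 1/(1 − 0.73 + 0.29) = 1/0.56 ≈ 1.786.
ΔY = k × ΔG = (+€144 million) / 0.56 ≈ +€257 million.

+€257 million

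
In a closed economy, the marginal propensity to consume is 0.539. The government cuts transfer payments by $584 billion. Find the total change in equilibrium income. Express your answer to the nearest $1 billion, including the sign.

−$683 billion

The transfer change shifts disposable income by −$584 billion, so first-round consumption changes by c·ΔTR = 0.539 × (−$584 billion) = −$314.776 billion.
Expenditure multiplier = 1/(1 − MPC) = 1/(1 − 0.539) = 1/0.461 ≈ 2.169.
The transfer multiplier is c × k ≈ 1.169, so ΔY = k × (c·ΔTR) = (−$314.776 billion) / 0.461 ≈ −$683 billion.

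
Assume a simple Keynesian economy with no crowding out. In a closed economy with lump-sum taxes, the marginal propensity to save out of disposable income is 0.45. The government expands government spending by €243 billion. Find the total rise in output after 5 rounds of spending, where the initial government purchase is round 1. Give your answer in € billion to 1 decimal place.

€512.8 billion

MPC = 1 − MPS = 1 − 0.45 = 0.55.
Round 1 adds ΔG = €243 billion; each later round is MPC = 0.55 times the previous.
After 5 rounds: 243 + 133.65 + 73.5075 + 40.429125 + 22.23601875 = ΔG·(1 − c^5)/(1 − c) = 243 × (1 − 0.0503284375)/0.45 ≈ €512.8 billion.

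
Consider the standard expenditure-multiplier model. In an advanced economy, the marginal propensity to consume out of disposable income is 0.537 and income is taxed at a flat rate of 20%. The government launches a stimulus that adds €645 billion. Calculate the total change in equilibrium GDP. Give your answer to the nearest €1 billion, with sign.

+€1,131 billion

Expenditure multiplier = 1/(1 − c(1−t)) = 1/(1 − 0.537×0.8) = 1/0.5704 ≈ 1.753.
ΔY = k × ΔG = (+€645 billion) / 0.5704 ≈ +€1,131 billion.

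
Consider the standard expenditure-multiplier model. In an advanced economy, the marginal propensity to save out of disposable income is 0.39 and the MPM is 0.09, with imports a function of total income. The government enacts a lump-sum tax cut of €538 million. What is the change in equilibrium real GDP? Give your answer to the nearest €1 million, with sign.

+€684 million

MPC = 1 − MPS = 1 − 0.39 = 0.61.
A lump-sum tax change of −€538 million shifts disposable income by +€538 million; first-round consumption changes by −c × ΔT = −0.61 × (−€538 million) = +€328.18 million.
Expenditure multiplier = 1/(1 − c + m) = 1/(1 − 0.61 + 0.09) = 1/0.48 ≈ 2.083.
The tax multiplier is −c × k ≈ −1.271, so ΔY = k × (−c·ΔT) = (+€328.18 million) / 0.48 ≈ +€684 million.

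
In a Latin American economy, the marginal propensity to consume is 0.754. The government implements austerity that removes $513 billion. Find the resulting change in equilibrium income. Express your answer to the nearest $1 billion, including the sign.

Government-spending multiplier = 1/(1 − MPC) = 1/(1 − 0.754) = 1/0.246 ≈ 4.065.
ΔY = k × ΔG = (−$513 billion) / 0.246 ≈ −$2,085 billion.

−$2,085 billion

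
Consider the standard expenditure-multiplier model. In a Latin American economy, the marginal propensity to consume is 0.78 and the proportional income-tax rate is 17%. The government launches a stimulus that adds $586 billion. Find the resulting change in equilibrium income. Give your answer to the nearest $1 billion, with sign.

Government-spending multiplier = 1/(1 − c(1−t)) = 1/(1 − 0.78×0.83) = 1/0.3526 ≈ 2.836.
ΔY = k × ΔG = (+$586 billion) / 0.3526 ≈ +$1,662 billion.

+$1,662 billion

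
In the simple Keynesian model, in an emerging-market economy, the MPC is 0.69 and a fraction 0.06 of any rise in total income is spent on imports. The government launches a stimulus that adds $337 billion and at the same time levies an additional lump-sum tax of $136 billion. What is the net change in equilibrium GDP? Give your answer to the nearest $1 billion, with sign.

+$657 billion

Expenditure multiplier = 1/(1 − c + m) = 1/(1 − 0.69 + 0.06) = 1/0.37 ≈ 2.703.
ΔG contributes k·ΔG = (+$337 billion) / 0.37 ≈ +$910.8 billion.
ΔT of +$136 billion changes first-round spending by −c·ΔT = −$93.84 billion, contributing k·(−c·ΔT) = (−$93.84 billion) / 0.37 ≈ −$253.6 billion.
Net ΔY = k(ΔG − c·ΔT) = (+$243.16 billion) / 0.37 ≈ +$657 billion.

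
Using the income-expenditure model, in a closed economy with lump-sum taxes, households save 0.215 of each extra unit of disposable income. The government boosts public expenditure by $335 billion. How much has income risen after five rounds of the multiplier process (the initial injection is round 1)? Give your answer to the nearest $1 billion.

MPC = 1 − MPS = 1 − 0.215 = 0.785.
Round 1 adds ΔG = $335 billion; each later round is MPC = 0.785 times the previous.
After 5 rounds: 335 + 262.975 + 206.435375 + 162.051769375 + 127.210638959375 = ΔG·(1 − c^5)/(1 − c) = 335 × (1 − 0.298090601740625)/0.215 ≈ $1,094 billion.

$1,094 billion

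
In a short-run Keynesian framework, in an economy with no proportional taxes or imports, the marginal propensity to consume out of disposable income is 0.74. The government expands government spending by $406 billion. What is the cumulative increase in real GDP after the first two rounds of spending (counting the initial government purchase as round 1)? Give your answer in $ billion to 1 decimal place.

Round 1 adds ΔG = $406 billion; each later round is MPC = 0.74 times the previous.
After 2 rounds: 406 + 300.44 = ΔG·(1 − c^2)/(1 − c) = 406 × (1 − 0.5476)/0.26 ≈ $706.4 billion.

$706.4 billion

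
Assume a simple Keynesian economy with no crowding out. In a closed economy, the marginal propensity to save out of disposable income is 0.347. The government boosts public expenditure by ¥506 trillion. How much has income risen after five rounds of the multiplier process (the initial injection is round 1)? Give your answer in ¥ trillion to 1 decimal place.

¥1,285.1 trillion

MPC = 1 − MPS = 1 − 0.347 = 0.653.
Round 1 adds ΔG = ¥506 trillion; each later round is MPC = 0.653 times the previous.
After 5 rounds: 506 + 330.418 + 215.762954 + 140.893208962 + 92.003265452186 = ΔG·(1 − c^5)/(1 − c) = 506 × (1 − 0.118731486838493)/0.347 ≈ ¥1,285.1 trillion.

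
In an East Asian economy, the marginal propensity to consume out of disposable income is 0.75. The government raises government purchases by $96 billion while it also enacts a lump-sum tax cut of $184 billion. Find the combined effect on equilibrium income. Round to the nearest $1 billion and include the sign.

+$936 billion

Expenditure multiplier = 1/(1 − MPC) = 1/(1 − 0.75) = 1/0.25 = 4.
ΔG contributes k·ΔG = (+$96 billion) / 0.25 = +$384 billion.
ΔT of −$184 billion changes first-round spending by −c·ΔT = +$138 billion, contributing k·(−c·ΔT) = (+$138 billion) / 0.25 = +$552 billion.
Net ΔY = k(ΔG − c·ΔT) = (+$234 billion) / 0.25 = +$936 billion.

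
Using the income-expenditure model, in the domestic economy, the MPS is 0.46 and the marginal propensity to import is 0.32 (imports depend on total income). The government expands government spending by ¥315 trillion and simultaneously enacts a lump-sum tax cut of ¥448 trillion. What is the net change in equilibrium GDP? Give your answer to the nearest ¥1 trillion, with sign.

MPC = 1 − MPS = 1 − 0.46 = 0.54.
Expenditure multiplier = 1/(1 − c + m) = 1/(1 − 0.54 + 0.32) = 1/0.78 ≈ 1.282.
ΔG contributes k·ΔG = (+¥315 trillion) / 0.78 ≈ +¥403.8 trillion.
ΔT of −¥448 trillion changes first-round spending by −c·ΔT = +¥241.92 trillion, contributing k·(−c·ΔT) = (+¥241.92 trillion) / 0.78 ≈ +¥310.2 trillion.
Net ΔY = k(ΔG − c·ΔT) = (+¥556.92 trillion) / 0.78 = +¥714 trillion.

+¥714 trillion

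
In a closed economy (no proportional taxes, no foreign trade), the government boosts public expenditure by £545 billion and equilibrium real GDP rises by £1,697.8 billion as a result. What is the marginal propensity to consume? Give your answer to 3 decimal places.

0.679

Implied spending multiplier k = ΔY/ΔG = 1,697.8/545 ≈ 3.1152.
Since k = 1/(1 − MPC), MPC = 1 − 1/k = 1 − ΔG/ΔY = 1 − 545/1,697.8 ≈ 0.679.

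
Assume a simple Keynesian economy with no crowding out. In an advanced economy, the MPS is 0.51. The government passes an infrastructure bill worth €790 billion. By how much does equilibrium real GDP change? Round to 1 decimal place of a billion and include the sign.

+€1,549.0 billion

MPC = 1 − MPS = 1 − 0.51 = 0.49.
Expenditure multiplier = 1/(1 − MPC) = 1/(1 − 0.49) = 1/0.51 ≈ 1.961.
ΔY = k × ΔG = (+€790 billion) / 0.51 ≈ +€1,549 billion.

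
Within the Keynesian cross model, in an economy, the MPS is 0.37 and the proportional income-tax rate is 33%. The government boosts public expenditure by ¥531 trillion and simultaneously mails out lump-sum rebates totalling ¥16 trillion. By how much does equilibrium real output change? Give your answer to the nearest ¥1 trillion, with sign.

+¥936 trillion

MPC = 1 − MPS = 1 − 0.37 = 0.63.
Expenditure multiplier = 1/(1 − c(1−t)) = 1/(1 − 0.63×0.67) = 1/0.5779 ≈ 1.73.
ΔG contributes k·ΔG = (+¥531 trillion) / 0.5779 ≈ +¥918.8 trillion.
ΔT of −¥16 trillion changes first-round spending by −c·ΔT = +¥10.08 trillion, contributing k·(−c·ΔT) = (+¥10.08 trillion) / 0.5779 ≈ +¥17.4 trillion.
Net ΔY = k(ΔG − c·ΔT) = (+¥541.08 trillion) / 0.5779 ≈ +¥936 trillion.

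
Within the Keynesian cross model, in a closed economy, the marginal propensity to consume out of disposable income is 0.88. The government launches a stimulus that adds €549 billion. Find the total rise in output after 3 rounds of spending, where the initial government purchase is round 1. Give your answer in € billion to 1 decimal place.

Round 1 adds ΔG = €549 billion; each later round is MPC = 0.88 times the previous.
After 3 rounds: 549 + 483.12 + 425.1456 = ΔG·(1 − c^3)/(1 − c) = 549 × (1 − 0.681472)/0.12 ≈ €1,457.3 billion.

€1,457.3 billion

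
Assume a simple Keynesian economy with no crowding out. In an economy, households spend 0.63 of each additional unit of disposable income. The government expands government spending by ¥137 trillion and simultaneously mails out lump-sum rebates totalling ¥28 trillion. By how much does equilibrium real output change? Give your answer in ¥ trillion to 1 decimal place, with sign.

+¥417.9 trillion

Expenditure multiplier = 1/(1 − MPC) = 1/(1 − 0.63) = 1/0.37 ≈ 2.703.
ΔG contributes k·ΔG = (+¥137 trillion) / 0.37 ≈ +¥370.3 trillion.
ΔT of −¥28 trillion changes first-round spending by −c·ΔT = +¥17.64 trillion, contributing k·(−c·ΔT) = (+¥17.64 trillion) / 0.37 ≈ +¥47.7 trillion.
Net ΔY = k(ΔG − c·ΔT) = (+¥154.64 trillion) / 0.37 ≈ +¥417.9 trillion.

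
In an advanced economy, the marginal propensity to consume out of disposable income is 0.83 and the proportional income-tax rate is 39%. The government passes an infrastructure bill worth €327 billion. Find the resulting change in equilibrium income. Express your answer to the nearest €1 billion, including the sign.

+€662 billion

Government-spending multiplier = 1/(1 − c(1−t)) = 1/(1 − 0.83×0.61) = 1/0.4937 ≈ 2.026.
ΔY = k × ΔG = (+€327 billion) / 0.4937 ≈ +€662 billion.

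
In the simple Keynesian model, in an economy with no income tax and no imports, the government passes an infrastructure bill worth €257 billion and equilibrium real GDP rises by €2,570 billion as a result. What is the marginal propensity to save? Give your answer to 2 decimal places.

Implied spending multiplier k = ΔY/ΔG = 2,570/257 = 10.
Since k = 1/(1 − MPC), MPC = 1 − 1/k = 1 − ΔG/ΔY = 1 − 257/2,570 = 0.90.
MPS = 1 − MPC = 0.10.

0.10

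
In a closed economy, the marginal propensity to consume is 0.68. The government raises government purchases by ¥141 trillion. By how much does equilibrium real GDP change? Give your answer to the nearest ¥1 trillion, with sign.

+¥441 trillion

Government-spending multiplier = 1/(1 − MPC) = 1/(1 − 0.68) = 1/0.32 = 3.125.
ΔY = k × ΔG = (+¥141 trillion) / 0.32 ≈ +¥441 trillion.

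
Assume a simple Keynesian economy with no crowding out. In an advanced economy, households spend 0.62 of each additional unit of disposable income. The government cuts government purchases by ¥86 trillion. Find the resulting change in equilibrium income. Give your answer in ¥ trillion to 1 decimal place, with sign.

−¥226.3 trillion

Government-spending multiplier = 1/(1 − MPC) = 1/(1 − 0.62) = 1/0.38 ≈ 2.632.
ΔY = k × ΔG = (−¥86 trillion) / 0.38 ≈ −¥226.3 trillion.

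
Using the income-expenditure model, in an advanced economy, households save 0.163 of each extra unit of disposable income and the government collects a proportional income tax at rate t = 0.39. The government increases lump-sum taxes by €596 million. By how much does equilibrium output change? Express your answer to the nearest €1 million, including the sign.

MPC = 1 − MPS = 1 − 0.163 = 0.837.
A lump-sum tax change of +€596 million shifts disposable income by −€596 million; first-round consumption changes by −c × ΔT = −0.837 × (+€596 million) = −€498.852 million.
Expenditure multiplier = 1/(1 − c(1−t)) = 1/(1 − 0.837×0.61) = 1/0.48943 ≈ 2.043.
The tax multiplier is −c × k ≈ −1.71, so ΔY = k × (−c·ΔT) = (−€498.852 million) / 0.48943 ≈ −€1,019 million.

−€1,019 million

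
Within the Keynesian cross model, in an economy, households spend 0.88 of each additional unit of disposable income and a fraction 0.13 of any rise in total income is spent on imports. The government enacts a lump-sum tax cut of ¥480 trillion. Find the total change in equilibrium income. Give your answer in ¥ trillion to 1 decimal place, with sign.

A lump-sum tax change of −¥480 trillion shifts disposable income by +¥480 trillion; first-round consumption changes by −c × ΔT = −0.88 × (−¥480 trillion) = +¥422.4 trillion.
Expenditure multiplier = 1/(1 − c + m) = 1/(1 − 0.88 + 0.13) = 1/0.25 = 4.
The tax multiplier is −c × k = −3.52, so ΔY = k × (−c·ΔT) = (+¥422.4 trillion) / 0.25 = +¥1,689.6 trillion.

+¥1,689.6 trillion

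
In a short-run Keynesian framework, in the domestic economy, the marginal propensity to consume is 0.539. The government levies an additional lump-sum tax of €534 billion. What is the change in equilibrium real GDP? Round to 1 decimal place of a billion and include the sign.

−€624.4 billion

A lump-sum tax change of +€534 billion shifts disposable income by −€534 billion; first-round consumption changes by −c × ΔT = −0.539 × (+€534 billion) = −€287.826 billion.
Expenditure multiplier = 1/(1 − MPC) = 1/(1 − 0.539) = 1/0.461 ≈ 2.169.
The tax multiplier is −c × k ≈ −1.169, so ΔY = k × (−c·ΔT) = (−€287.826 billion) / 0.461 ≈ −€624.4 billion.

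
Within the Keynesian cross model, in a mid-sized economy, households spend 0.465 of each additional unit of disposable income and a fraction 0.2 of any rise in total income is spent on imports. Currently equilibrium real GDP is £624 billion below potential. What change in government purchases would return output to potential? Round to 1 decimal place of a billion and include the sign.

+£458.6 billion

Spending multiplier = 1/(1 − c + m) = 1/(1 − 0.465 + 0.2) = 1/0.735 ≈ 1.361.
Need ΔY = +£624 billion, so ΔG = ΔY/k = (+£624 billion) × 0.735 ≈ +£458.6 billion.
The government should increase government purchases by £458.6 billion.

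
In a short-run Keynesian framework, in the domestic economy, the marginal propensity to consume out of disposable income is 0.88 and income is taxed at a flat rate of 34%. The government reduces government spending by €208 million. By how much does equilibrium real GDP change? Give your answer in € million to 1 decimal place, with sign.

−€496.2 million

Government-spending multiplier = 1/(1 − c(1−t)) = 1/(1 − 0.88×0.66) = 1/0.4192 ≈ 2.385.
ΔY = k × ΔG = (−€208 million) / 0.4192 ≈ −€496.2 million.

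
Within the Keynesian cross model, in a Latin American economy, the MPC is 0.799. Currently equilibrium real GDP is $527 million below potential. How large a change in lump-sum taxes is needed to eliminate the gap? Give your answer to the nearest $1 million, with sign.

Spending multiplier = 1/(1 − MPC) = 1/(1 − 0.799) = 1/0.201 ≈ 4.975.
Tax multiplier = −c·k = −0.799/0.201 ≈ −3.975. Need ΔY = +$527 million, so ΔT = ΔY/(−c·k) = −(+$527 million) × 0.201 / 0.799 ≈ −$133 million.
The government should cut lump-sum taxes by $133 million.

−$133 million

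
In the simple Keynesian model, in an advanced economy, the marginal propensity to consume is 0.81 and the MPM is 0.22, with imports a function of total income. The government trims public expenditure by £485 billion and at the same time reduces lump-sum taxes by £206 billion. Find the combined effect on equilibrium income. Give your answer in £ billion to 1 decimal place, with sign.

Expenditure multiplier = 1/(1 − c + m) = 1/(1 − 0.81 + 0.22) = 1/0.41 ≈ 2.439.
ΔG contributes k·ΔG = (−£485 billion) / 0.41 ≈ −£1,182.9 billion.
ΔT of −£206 billion changes first-round spending by −c·ΔT = +£166.86 billion, contributing k·(−c·ΔT) = (+£166.86 billion) / 0.41 ≈ +£407 billion.
Net ΔY = k(ΔG − c·ΔT) = (−£318.14 billion) / 0.41 ≈ −£776 billion.

−£776.0 billion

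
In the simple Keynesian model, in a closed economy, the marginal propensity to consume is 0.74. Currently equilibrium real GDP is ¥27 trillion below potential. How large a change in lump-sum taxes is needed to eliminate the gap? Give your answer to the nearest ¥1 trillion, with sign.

−¥9 trillion

Spending multiplier = 1/(1 − MPC) = 1/(1 − 0.74) = 1/0.26 ≈ 3.846.
Tax multiplier = −c·k = −0.74/0.26 ≈ −2.846. Need ΔY = +¥27 trillion, so ΔT = ΔY/(−c·k) = −(+¥27 trillion) × 0.26 / 0.74 ≈ −¥9 trillion.
The government should cut lump-sum taxes by ¥9 trillion.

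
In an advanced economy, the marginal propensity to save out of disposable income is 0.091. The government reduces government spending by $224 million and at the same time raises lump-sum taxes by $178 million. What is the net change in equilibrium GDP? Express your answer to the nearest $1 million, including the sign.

−$4,240 million

MPC = 1 − MPS = 1 − 0.091 = 0.909.
Expenditure multiplier = 1/(1 − MPC) = 1/(1 − 0.909) = 1/0.091 ≈ 10.989.
ΔG contributes k·ΔG = (−$224 million) / 0.091 ≈ −$2,461.5 million.
ΔT of +$178 million changes first-round spending by −c·ΔT = −$161.802 million, contributing k·(−c·ΔT) = (−$161.802 million) / 0.091 ≈ −$1,778 million.
Net ΔY = k(ΔG − c·ΔT) = (−$385.802 million) / 0.091 ≈ −$4,240 million.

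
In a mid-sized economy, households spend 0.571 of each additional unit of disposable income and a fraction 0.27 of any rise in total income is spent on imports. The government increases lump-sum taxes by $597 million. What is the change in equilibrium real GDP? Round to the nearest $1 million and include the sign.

A lump-sum tax change of +$597 million shifts disposable income by −$597 million; first-round consumption changes by −c × ΔT = −0.571 × (+$597 million) = −$340.887 million.
Expenditure multiplier = 1/(1 − c + m) = 1/(1 − 0.571 + 0.27) = 1/0.699 ≈ 1.431.
The tax multiplier is −c × k ≈ −0.817, so ΔY = k × (−c·ΔT) = (−$340.887 million) / 0.699 ≈ −$488 million.

−$488 million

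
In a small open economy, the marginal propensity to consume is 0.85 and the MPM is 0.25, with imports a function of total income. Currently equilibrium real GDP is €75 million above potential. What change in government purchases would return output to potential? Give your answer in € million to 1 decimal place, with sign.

Spending multiplier = 1/(1 − c + m) = 1/(1 − 0.85 + 0.25) = 1/0.4 = 2.5.
Need ΔY = −€75 million, so ΔG = ΔY/k = (−€75 million) × 0.4 = −€30 million.
The government should cut government purchases by €30 million.

−€30.0 million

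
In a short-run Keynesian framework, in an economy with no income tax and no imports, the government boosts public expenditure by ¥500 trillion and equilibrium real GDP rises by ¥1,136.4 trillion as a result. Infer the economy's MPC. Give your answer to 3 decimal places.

Implied spending multiplier k = ΔY/ΔG = 1,136.4/500 = 2.2728.
Since k = 1/(1 − MPC), MPC = 1 − 1/k = 1 − ΔG/ΔY = 1 − 500/1,136.4 ≈ 0.560.

0.560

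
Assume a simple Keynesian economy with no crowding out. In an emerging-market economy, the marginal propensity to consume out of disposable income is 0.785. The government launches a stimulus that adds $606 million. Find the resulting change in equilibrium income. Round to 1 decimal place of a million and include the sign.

+$2,818.6 million

Spending multiplier = 1/(1 − MPC) = 1/(1 − 0.785) = 1/0.215 ≈ 4.651.
ΔY = k × ΔG = (+$606 million) / 0.215 ≈ +$2,818.6 million.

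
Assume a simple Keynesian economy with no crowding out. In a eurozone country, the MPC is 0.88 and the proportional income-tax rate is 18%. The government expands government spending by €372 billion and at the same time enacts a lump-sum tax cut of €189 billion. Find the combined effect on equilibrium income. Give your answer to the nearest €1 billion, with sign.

+€1,934 billion

Expenditure multiplier = 1/(1 − c(1−t)) = 1/(1 − 0.88×0.82) = 1/0.2784 ≈ 3.592.
ΔG contributes k·ΔG = (+€372 billion) / 0.2784 ≈ +€1,336.2 billion.
ΔT of −€189 billion changes first-round spending by −c·ΔT = +€166.32 billion, contributing k·(−c·ΔT) = (+€166.32 billion) / 0.2784 ≈ +€597.4 billion.
Net ΔY = k(ΔG − c·ΔT) = (+€538.32 billion) / 0.2784 ≈ +€1,934 billion.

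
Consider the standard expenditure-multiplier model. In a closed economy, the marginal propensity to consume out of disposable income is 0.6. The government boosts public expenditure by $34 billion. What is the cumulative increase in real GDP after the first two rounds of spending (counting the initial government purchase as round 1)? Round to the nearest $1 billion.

$54 billion

Round 1 adds ΔG = $34 billion; each later round is MPC = 0.6 times the previous.
After 2 rounds: 34 + 20.4 = ΔG·(1 − c^2)/(1 − c) = 34 × (1 − 0.36)/0.4 ≈ $54 billion.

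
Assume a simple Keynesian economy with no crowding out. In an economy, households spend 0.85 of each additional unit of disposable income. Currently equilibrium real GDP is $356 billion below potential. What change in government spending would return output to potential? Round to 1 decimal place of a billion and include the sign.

Spending multiplier = 1/(1 − MPC) = 1/(1 − 0.85) = 1/0.15 ≈ 6.667.
Need ΔY = +$356 billion, so ΔG = ΔY/k = (+$356 billion) × 0.15 = +$53.4 billion.
The government should increase government spending by $53.4 billion.

+$53.4 billion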